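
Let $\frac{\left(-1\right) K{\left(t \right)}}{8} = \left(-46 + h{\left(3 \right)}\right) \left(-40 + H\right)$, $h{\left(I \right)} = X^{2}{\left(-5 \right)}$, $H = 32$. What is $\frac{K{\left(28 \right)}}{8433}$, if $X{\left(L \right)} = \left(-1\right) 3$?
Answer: $- \frac{2368}{8433} \approx -0.2808$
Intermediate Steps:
$X{\left(L \right)} = -3$
$h{\left(I \right)} = 9$ ($h{\left(I \right)} = \left(-3\right)^{2} = 9$)
$K{\left(t \right)} = -2368$ ($K{\left(t \right)} = - 8 \left(-46 + 9\right) \left(-40 + 32\right) = - 8 \left(\left(-37\right) \left(-8\right)\right) = \left(-8\right) 296 = -2368$)
$\frac{K{\left(28 \right)}}{8433} = - \frac{2368}{8433}$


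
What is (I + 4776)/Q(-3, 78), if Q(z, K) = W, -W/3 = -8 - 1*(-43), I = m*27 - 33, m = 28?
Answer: -1833/35 ≈ -52.371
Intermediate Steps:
I = 723 (I = 28*27 - 33 = 756 - 33 = 723)
W = -105 (W = -3*(-8 - 1*(-43)) = -3*(-8 + 43) = -3*35 = -105)
Q(z, K) = -105
(I + 4776)/Q(-3, 78) = (723 + 4776)/(-105) = 5499*(-1/105) = -1833/35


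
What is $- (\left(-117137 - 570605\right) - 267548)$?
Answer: $955290$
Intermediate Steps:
$- (\left(-117137 - 570605\right) - 267548) = - (-687742 - 267548) = \left(-1\right) \left(-955290\right) = 955290$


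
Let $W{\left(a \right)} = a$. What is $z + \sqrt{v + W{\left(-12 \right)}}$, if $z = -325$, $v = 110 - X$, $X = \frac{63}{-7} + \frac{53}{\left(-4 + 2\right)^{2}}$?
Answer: $-325 + \frac{5 \sqrt{15}}{2} \approx -315.32$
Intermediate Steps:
$X = \frac{17}{4}$ ($X = 63 \left(- \frac{1}{7}\right) + \frac{53}{\left(-2\right)^{2}} = -9 + \frac{53}{4} = \frac{17}{4} \approx 4.25$)
$v = \frac{423}{4}$ ($v = 110 - \frac{17}{4} = \frac{423}{4} \approx 105.75$)
$z + \sqrt{v + W{\left(-12 \right)}} = -325 + \sqrt{\frac{423}{4} - 12} = -325 + \sqrt{\frac{375}{4}} = -325 + \frac{5 \sqrt{15}}{2}$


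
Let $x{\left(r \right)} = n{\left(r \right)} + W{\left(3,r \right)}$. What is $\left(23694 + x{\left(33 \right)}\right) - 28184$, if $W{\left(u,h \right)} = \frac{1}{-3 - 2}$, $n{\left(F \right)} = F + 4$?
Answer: $- \frac{22266}{5} \approx -4453.2$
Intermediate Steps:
$n{\left(F \right)} = 4 + F$
$W{\left(u,h \right)} = - \frac{1}{5}$ ($W{\left(u,h \right)} = \frac{1}{-5} = - \frac{1}{5}$)
$x{\left(r \right)} = \frac{19}{5} + r$ ($x{\left(r \right)} = \left(4 + r\right) - \frac{1}{5} = \frac{19}{5} + r$)
$\left(23694 + x{\left(33 \right)}\right) - 28184 = \left(23694 + \left(\frac{19}{5} + 33\right)\right) - 28184 = \left(23694 + \frac{184}{5}\right) - 28184 = \frac{118654}{5} - 28184 = - \frac{22266}{5}$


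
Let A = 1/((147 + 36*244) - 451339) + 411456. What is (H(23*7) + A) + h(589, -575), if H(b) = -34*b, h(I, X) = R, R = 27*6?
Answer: 179681354751/442408 ≈ 4.0614e+5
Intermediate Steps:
R = 162
h(I, X) = 162
A = 182031426047/442408 (A = 1/((147 + 8784) - 451339) + 411456 = 1/(8931 - 451339) + 411456 = 1/(-442408) + 411456 = -1/442408 + 411456 = 182031426047/442408 ≈ 4.1146e+5)
(H(23*7) + A) + h(589, -575) = (-782*7 + 182031426047/442408) + 162 = (-34*161 + 182031426047/442408) + 162 = (-5474 + 182031426047/442408) + 162 = 179609684655/442408 + 162 = 179681354751/442408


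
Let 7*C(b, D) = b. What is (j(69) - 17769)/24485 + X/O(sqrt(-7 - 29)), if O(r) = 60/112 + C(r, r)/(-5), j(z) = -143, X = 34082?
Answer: 2920705170896/50610495 + 38171840*I/2067 ≈ 57710.0 + 18467.0*I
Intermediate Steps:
C(b, D) = b/7
O(r) = 15/28 - r/35 (O(r) = 60/112 + (r/7)/(-5) = 60*(1/112) + (r/7)*(-1/5) = 15/28 - r/35)
(j(69) - 17769)/24485 + X/O(sqrt(-7 - 29)) = (-143 - 17769)/24485 + 34082/(15/28 - sqrt(-7 - 29)/35) = -17912*1/24485 + 34082/(15/28 - 6*I/35) = -17912/24485 + 34082/(15/28 - 6*I/35) = -17912/24485 + 34082*(19600*(15/28 + 6*I/35)/6201) = -17912/24485 + 668007200*(15/28 + 6*I/35)/6201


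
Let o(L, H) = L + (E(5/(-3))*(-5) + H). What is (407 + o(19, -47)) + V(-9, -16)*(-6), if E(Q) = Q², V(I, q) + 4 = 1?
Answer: 3448/9 ≈ 383.11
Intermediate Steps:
V(I, q) = -3 (V(I, q) = -4 + 1 = -3)
o(L, H) = -125/9 + H + L (o(L, H) = L + ((5/(-3))²*(-5) + H) = L + ((5*(-⅓))²*(-5) + H) = L + ((-5/3)²*(-5) + H) = L + ((25/9)*(-5) + H) = L + (-125/9 + H) = -125/9 + H + L)
(407 + o(19, -47)) + V(-9, -16)*(-6) = (407 + (-125/9 - 47 + 19)) - 3*(-6) = (407 - 377/9) + 18 = 3286/9 + 18 = 3448/9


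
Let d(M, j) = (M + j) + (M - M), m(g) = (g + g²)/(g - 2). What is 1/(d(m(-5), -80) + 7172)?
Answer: 7/49624 ≈ 0.00014106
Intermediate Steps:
m(g) = (g + g²)/(-2 + g)
d(M, j) = M + j (d(M, j) = (M + j) + 0 = M + j)
1/(d(m(-5), -80) + 7172) = 1/((-5*(1 - 5)/(-2 - 5) - 80) + 7172) = 1/((-5*(-4)/(-7) - 80) + 7172) = 1/((-5*(-⅐)*(-4) - 80) + 7172) = 1/((-20/7 - 80) + 7172) = 1/(-580/7 + 7172) = 1/(49624/7) = 7/49624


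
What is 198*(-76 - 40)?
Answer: -22968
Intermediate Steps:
198*(-76 - 40) = 198*(-116) = -22968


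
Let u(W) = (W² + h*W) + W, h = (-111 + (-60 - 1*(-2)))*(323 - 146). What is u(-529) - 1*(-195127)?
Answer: 16298416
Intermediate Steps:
h = -29913 (h = (-111 + (-60 + 2))*177 = (-111 - 58)*177 = -169*177 = -29913)
u(W) = W² - 29912*W (u(W) = (W² - 29913*W) + W = W² - 29912*W)
u(-529) - 1*(-195127) = -529*(-29912 - 529) - 1*(-195127) = -529*(-30441) + 195127 = 16103289 + 195127 = 16298416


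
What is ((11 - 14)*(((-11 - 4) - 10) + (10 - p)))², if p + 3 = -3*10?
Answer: 2916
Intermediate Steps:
p = -33 (p = -3 - 3*10 = -3 - 30 = -33)
((11 - 14)*(((-11 - 4) - 10) + (10 - p)))² = ((11 - 14)*(((-11 - 4) - 10) + (10 - 1*(-33))))² = (-3*((-15 - 10) + (10 + 33)))² = (-3*(-25 + 43))² = (-3*18)² = (-54)² = 2916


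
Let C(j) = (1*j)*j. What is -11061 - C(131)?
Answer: -28222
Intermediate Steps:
C(j) = j**2 (C(j) = j*j = j**2)
-11061 - C(131) = -11061 - 1*131**2 = -11061 - 1*17161 = -11061 - 17161 = -28222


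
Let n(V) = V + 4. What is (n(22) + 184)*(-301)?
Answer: -63210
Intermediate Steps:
n(V) = 4 + V
(n(22) + 184)*(-301) = ((4 + 22) + 184)*(-301) = (26 + 184)*(-301) = 210*(-301) = -63210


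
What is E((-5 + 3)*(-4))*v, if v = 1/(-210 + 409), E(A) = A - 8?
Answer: 0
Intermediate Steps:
E(A) = -8 + A
v = 1/199 ≈ 0.0050251
E((-5 + 3)*(-4))*v = (-8 + (-5 + 3)*(-4))*(1/199) = (-8 - 2*(-4))*(1/199) = (-8 + 8)*(1/199) = 0*(1/199) = 0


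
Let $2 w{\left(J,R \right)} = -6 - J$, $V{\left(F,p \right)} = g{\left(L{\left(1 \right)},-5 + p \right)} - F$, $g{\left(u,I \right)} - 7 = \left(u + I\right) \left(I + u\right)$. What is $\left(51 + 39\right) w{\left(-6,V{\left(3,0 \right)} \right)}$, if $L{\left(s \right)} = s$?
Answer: $0$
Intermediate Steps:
$g{\left(u,I \right)} = 7 + \left(I + u\right)^{2}$ ($g{\left(u,I \right)} = 7 + \left(u + I\right) \left(I + u\right) = 7 + \left(I + u\right) \left(I + u\right) = 7 + \left(I + u\right)^{2}$)
$V{\left(F,p \right)} = 7 + \left(-4 + p\right)^{2} - F$ ($V{\left(F,p \right)} = \left(7 + \left(\left(-5 + p\right) + 1\right)^{2}\right) - F = \left(7 + \left(-4 + p\right)^{2}\right) - F = 7 + \left(-4 + p\right)^{2} - F$)
$w{\left(J,R \right)} = -3 - \frac{J}{2}$ ($w{\left(J,R \right)} = \frac{-6 - J}{2} = -3 - \frac{J}{2}$)
$\left(51 + 39\right) w{\left(-6,V{\left(3,0 \right)} \right)} = \left(51 + 39\right) \left(-3 - -3\right) = 90 \left(-3 + 3\right) = 90 \cdot 0 = 0$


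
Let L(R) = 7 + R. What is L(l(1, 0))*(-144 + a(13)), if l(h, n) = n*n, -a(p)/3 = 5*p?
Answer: -2373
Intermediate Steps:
a(p) = -15*p
l(h, n) = n²
L(l(1, 0))*(-144 + a(13)) = (7 + 0²)*(-144 - 15*13) = (7 + 0)*(-144 - 195) = 7*(-339) = -2373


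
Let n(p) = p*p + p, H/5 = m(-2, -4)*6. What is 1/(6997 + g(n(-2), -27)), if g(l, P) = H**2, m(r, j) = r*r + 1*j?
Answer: 1/6997 ≈ 0.00014292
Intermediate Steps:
m(r, j) = j + r**2 (m(r, j) = r**2 + j = j + r**2)
H = 0 (H = 5*((-4 + (-2)**2)*6) = 5*((-4 + 4)*6) = 5*(0*6) = 5*0 = 0)
n(p) = p + p**2 (n(p) = p**2 + p = p + p**2)
g(l, P) = 0 (g(l, P) = 0**2 = 0)
1/(6997 + g(n(-2), -27)) = 1/(6997 + 0) = 1/6997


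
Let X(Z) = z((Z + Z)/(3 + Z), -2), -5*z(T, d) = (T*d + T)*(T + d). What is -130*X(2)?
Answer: 624/25 ≈ 24.960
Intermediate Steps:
z(T, d) = -(T + d)*(T + T*d)/5 (z(T, d) = -(T*d + T)*(T + d)/5 = -(T + T*d)*(T + d)/5 = -(T + d)*(T + T*d)/5)
X(Z) = -2*Z*(2 - 2*Z/(3 + Z))/(5*(3 + Z)) (X(Z) = -(Z + Z)/(3 + Z)*((Z + Z)/(3 + Z) - 2 + (-2)² + ((Z + Z)/(3 + Z))*(-2))/5 = -(2*Z)/(3 + Z)*((2*Z)/(3 + Z) - 2 + 4 + ((2*Z)/(3 + Z))*(-2))/5 = -2*Z/(3 + Z)*(2*Z/(3 + Z) - 2 + 4 + (2*Z/(3 + Z))*(-2))/5 = -2*Z/(3 + Z)*(2*Z/(3 + Z) - 2 + 4 - 4*Z/(3 + Z))/5 = -2*Z/(3 + Z)*(2 - 2*Z/(3 + Z))/5 = -2*Z*(2 - 2*Z/(3 + Z))/(5*(3 + Z)))
-130*X(2) = -(-312)*2/(3 + 2)² = -(-312)*2/5² = -(-312)*2/25 = -130*(-24/125) = 624/25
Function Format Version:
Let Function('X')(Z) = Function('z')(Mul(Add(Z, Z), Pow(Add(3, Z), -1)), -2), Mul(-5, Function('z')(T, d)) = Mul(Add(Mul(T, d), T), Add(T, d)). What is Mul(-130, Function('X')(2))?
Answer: Rational(624, 25) ≈ 24.960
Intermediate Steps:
Function('z')(T, d) = Mul(Rational(-1, 5), Add(T, d), Add(T, Mul(T, d))) (Function('z')(T, d) = Mul(Rational(-1, 5), Mul(Add(Mul(T, d), T), Add(T, d))) = Mul(Rational(-1, 5), Mul(Add(T, Mul(T, d)), Add(T, d))) = Mul(Rational(-1, 5), Mul(Add(T, d), Add(T, Mul(T, d)))) = Mul(Rational(-1, 5), Add(T, d), Add(T, Mul(T, d))))
Function('X')(Z) = Mul(Rational(-2, 5), Z, Pow(Add(3, Z), -1), Add(2, Mul(-2, Z, Pow(Add(3, Z), -1)))) (Function('X')(Z) = Mul(Rational(-1, 5), Mul(Add(Z, Z), Pow(Add(3, Z), -1)), Add(Mul(Add(Z, Z), Pow(Add(3, Z), -1)), -2, Pow(-2, 2), Mul(Mul(Add(Z, Z), Pow(Add(3, Z), -1)), -2))) = Mul(Rational(-1, 5), Mul(Mul(2, Z), Pow(Add(3, Z), -1)), Add(Mul(Mul(2, Z), Pow(Add(3, Z), -1)), -2, 4, Mul(Mul(Mul(2, Z), Pow(Add(3, Z), -1)), -2))) = Mul(Rational(-1, 5), Mul(2, Z, Pow(Add(3, Z), -1)), Add(Mul(2, Z, Pow(Add(3, Z), -1)), -2, 4, Mul(Mul(2, Z, Pow(Add(3, Z), -1)), -2))) = Mul(Rational(-1, 5), Mul(2, Z, Pow(Add(3, Z), -1)), Add(Mul(2, Z, Pow(Add(3, Z), -1)), -2, 4, Mul(-4, Z, Pow(Add(3, Z), -1)))) = Mul(Rational(-1, 5), Mul(2, Z, Pow(Add(3, Z), -1)), Add(2, Mul(-2, Z, Pow(Add(3, Z), -1)))) = Mul(Rational(-2, 5), Z, Pow(Add(3, Z), -1), Add(2, Mul(-2, Z, Pow(Add(3, Z), -1)))))
Mul(-130, Function('X')(2)) = Mul(-130, Mul(Rational(-12, 5), 2, Pow(Add(3, 2), -2))) = Mul(-130, Mul(Rational(-12, 5), 2, Pow(5, -2))) = Mul(-130, Mul(Rational(-12, 5), 2, Rational(1, 25))) = Mul(-130, Rational(-24, 125)) = Rational(624, 25)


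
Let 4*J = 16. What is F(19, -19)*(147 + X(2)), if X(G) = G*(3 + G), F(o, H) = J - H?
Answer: 3611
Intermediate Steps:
J = 4 (J = (1/4)*16 = 4)
F(o, H) = 4 - H
F(19, -19)*(147 + X(2)) = (4 - 1*(-19))*(147 + 2*(3 + 2)) = (4 + 19)*(147 + 2*5) = 23*(147 + 10) = 23*157 = 3611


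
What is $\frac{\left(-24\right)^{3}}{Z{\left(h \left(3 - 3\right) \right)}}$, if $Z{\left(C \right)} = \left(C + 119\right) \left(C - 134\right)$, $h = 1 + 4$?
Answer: $\frac{6912}{7973} \approx 0.86693$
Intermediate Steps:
$h = 5$
$Z{\left(C \right)} = \left(-134 + C\right) \left(119 + C\right)$ ($Z{\left(C \right)} = \left(119 + C\right) \left(-134 + C\right) = \left(-134 + C\right) \left(119 + C\right)$)
$\frac{\left(-24\right)^{3}}{Z{\left(h \left(3 - 3\right) \right)}} = \frac{\left(-24\right)^{3}}{-15946 + \left(5 \left(3 - 3\right)\right)^{2} - 15 \cdot 5 \left(3 - 3\right)} = - \frac{13824}{-15946 + \left(5 \cdot 0\right)^{2} - 15 \cdot 5 \cdot 0} = - \frac{13824}{-15946 + 0^{2} - 0} = - \frac{13824}{-15946 + 0 + 0} = - \frac{13824}{-15946} = \left(-13824\right) \left(- \frac{1}{15946}\right) = \frac{6912}{7973}$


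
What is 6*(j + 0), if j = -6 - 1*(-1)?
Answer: -30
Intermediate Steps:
j = -5 (j = -6 + 1 = -5)
6*(j + 0) = 6*(-5 + 0) = 6*(-5) = -30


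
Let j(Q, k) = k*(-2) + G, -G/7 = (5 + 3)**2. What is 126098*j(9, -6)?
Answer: -54978728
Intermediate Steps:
G = -448 (G = -7*(5 + 3)**2 = -7*8**2 = -7*64 = -448)
j(Q, k) = -448 - 2*k (j(Q, k) = k*(-2) - 448 = -2*k - 448 = -448 - 2*k)
126098*j(9, -6) = 126098*(-448 - 2*(-6)) = 126098*(-448 + 12) = 126098*(-436) = -54978728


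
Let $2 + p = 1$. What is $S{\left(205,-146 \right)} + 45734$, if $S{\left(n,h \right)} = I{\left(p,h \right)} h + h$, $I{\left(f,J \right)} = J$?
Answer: $66904$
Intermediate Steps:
$p = -1$ ($p = -2 + 1 = -1$)
$S{\left(n,h \right)} = h + h^{2}$ ($S{\left(n,h \right)} = h h + h = h^{2} + h = h + h^{2}$)
$S{\left(205,-146 \right)} + 45734 = - 146 \left(1 - 146\right) + 45734 = \left(-146\right) \left(-145\right) + 45734 = 21170 + 45734 = 66904$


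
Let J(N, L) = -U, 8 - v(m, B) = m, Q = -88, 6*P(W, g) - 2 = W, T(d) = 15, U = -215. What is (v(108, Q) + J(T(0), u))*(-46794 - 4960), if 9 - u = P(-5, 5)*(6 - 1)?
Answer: -5951710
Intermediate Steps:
P(W, g) = 1/3 + W/6
v(m, B) = 8 - m
u = 23/2 (u = 9 - (1/3 + (1/6)*(-5))*(6 - 1) = 9 - (1/3 - 5/6)*5 = 9 - (-1)*5/2 = 9 - 1*(-5/2) = 9 + 5/2 = 23/2 ≈ 11.500)
J(N, L) = 215 (J(N, L) = -1*(-215) = 215)
(v(108, Q) + J(T(0), u))*(-46794 - 4960) = ((8 - 1*108) + 215)*(-46794 - 4960) = ((8 - 108) + 215)*(-51754) = (-100 + 215)*(-51754) = 115*(-51754) = -5951710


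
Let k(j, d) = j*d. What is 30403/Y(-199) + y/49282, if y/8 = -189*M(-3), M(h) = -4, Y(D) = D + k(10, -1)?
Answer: -748528307/5149969 ≈ -145.35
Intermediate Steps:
k(j, d) = d*j
Y(D) = -10 + D (Y(D) = D - 1*10 = D - 10 = -10 + D)
y = 6048 (y = 8*(-189*(-4)) = 8*756 = 6048)
30403/Y(-199) + y/49282 = 30403/(-10 - 199) + 6048/49282 = 30403/(-209) + 6048*(1/49282) = 30403*(-1/209) + 3024/24641 = -30403/209 + 3024/24641 = -748528307/5149969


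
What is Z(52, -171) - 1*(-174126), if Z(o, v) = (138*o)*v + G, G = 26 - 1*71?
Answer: -1053015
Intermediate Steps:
G = -45 (G = 26 - 71 = -45)
Z(o, v) = -45 + 138*o*v (Z(o, v) = (138*o)*v - 45 = 138*o*v - 45 = -45 + 138*o*v)
Z(52, -171) - 1*(-174126) = (-45 + 138*52*(-171)) - 1*(-174126) = (-45 - 1227096) + 174126 = -1227141 + 174126 = -1053015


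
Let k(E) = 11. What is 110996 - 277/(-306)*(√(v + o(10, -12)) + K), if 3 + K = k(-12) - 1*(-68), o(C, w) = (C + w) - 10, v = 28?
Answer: 16993468/153 ≈ 1.1107e+5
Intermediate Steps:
o(C, w) = -10 + C + w
K = 76 (K = -3 + (11 - 1*(-68)) = -3 + (11 + 68) = -3 + 79 = 76)
110996 - 277/(-306)*(√(v + o(10, -12)) + K) = 110996 - 277/(-306)*(√(28 + (-10 + 10 - 12)) + 76) = 110996 - 277*(-1/306)*(√(28 - 12) + 76) = 110996 - (-277)*(√16 + 76)/306 = 110996 - (-277)*(4 + 76)/306 = 110996 - (-277)*80/306 = 110996 - 1*(-11080/153) = 110996 + 11080/153 = 16993468/153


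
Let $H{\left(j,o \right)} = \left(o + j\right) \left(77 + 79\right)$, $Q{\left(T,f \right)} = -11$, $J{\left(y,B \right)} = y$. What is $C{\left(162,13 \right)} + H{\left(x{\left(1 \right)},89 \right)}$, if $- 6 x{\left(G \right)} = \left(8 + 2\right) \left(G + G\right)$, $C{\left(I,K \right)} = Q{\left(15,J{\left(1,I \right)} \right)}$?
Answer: $13353$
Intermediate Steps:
$C{\left(I,K \right)} = -11$
$x{\left(G \right)} = - \frac{10 G}{3}$ ($x{\left(G \right)} = - \frac{\left(8 + 2\right) \left(G + G\right)}{6} = - \frac{10 \cdot 2 G}{6} = - \frac{20 G}{6} = - \frac{10 G}{3}$)
$H{\left(j,o \right)} = 156 j + 156 o$ ($H{\left(j,o \right)} = \left(j + o\right) 156 = 156 j + 156 o$)
$C{\left(162,13 \right)} + H{\left(x{\left(1 \right)},89 \right)} = -11 + \left(156 \left(\left(- \frac{10}{3}\right) 1\right) + 156 \cdot 89\right) = -11 + \left(156 \left(- \frac{10}{3}\right) + 13884\right) = -11 + \left(-520 + 13884\right) = -11 + 13364 = 13353$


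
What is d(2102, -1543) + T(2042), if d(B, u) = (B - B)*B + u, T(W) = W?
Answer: 499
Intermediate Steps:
d(B, u) = u (d(B, u) = 0*B + u = 0 + u = u)
d(2102, -1543) + T(2042) = -1543 + 2042 = 499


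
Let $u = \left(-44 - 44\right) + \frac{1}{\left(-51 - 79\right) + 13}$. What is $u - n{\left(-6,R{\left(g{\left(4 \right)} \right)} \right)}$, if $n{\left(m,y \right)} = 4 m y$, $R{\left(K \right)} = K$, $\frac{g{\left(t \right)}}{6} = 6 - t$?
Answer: $\frac{23399}{117} \approx 199.99$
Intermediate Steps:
$g{\left(t \right)} = 36 - 6 t$ ($g{\left(t \right)} = 6 \left(6 - t\right) = 36 - 6 t$)
$n{\left(m,y \right)} = 4 m y$
$u = - \frac{10297}{117}$ ($u = -88 + \frac{1}{-130 + 13} = -88 + \frac{1}{-117} = -88 - \frac{1}{117} = - \frac{10297}{117} \approx -88.009$)
$u - n{\left(-6,R{\left(g{\left(4 \right)} \right)} \right)} = - \frac{10297}{117} - 4 \left(-6\right) \left(36 - 24\right) = - \frac{10297}{117} - 4 \left(-6\right) 12 = - \frac{10297}{117} - -288 = - \frac{10297}{117} + 288 = \frac{23399}{117}$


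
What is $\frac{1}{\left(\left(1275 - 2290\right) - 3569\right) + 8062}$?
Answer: $\frac{1}{3478} \approx 0.00028752$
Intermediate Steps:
$\frac{1}{\left(\left(1275 - 2290\right) - 3569\right) + 8062} = \frac{1}{\left(-1015 - 3569\right) + 8062} = \frac{1}{-4584 + 8062} = \frac{1}{3478}$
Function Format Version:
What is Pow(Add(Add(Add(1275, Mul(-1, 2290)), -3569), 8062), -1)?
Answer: Rational(1, 3478) ≈ 0.00028752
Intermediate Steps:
Pow(Add(Add(Add(1275, Mul(-1, 2290)), -3569), 8062), -1) = Pow(Add(Add(Add(1275, -2290), -3569), 8062), -1) = Pow(Add(Add(-1015, -3569), 8062), -1) = Pow(Add(-4584, 8062), -1) = Pow(3478, -1) = Rational(1, 3478)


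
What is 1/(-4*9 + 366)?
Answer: 1/330 ≈ 0.0030303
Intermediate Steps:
1/(-4*9 + 366) = 1/(-36 + 366) = 1/330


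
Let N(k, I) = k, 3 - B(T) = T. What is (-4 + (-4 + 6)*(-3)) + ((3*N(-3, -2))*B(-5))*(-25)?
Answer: 1790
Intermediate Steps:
B(T) = 3 - T
(-4 + (-4 + 6)*(-3)) + ((3*N(-3, -2))*B(-5))*(-25) = (-4 + (-4 + 6)*(-3)) + ((3*(-3))*(3 - 1*(-5)))*(-25) = (-4 + 2*(-3)) - 9*(3 + 5)*(-25) = (-4 - 6) - 9*8*(-25) = -10 - 72*(-25) = -10 + 1800 = 1790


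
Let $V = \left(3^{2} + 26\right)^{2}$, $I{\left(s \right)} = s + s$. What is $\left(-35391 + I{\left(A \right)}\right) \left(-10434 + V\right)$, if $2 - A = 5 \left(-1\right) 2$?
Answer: $325694703$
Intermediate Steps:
$A = 12$ ($A = 2 - 5 \left(-1\right) 2 = 2 - \left(-5\right) 2 = 2 - -10 = 2 + 10 = 12$)
$I{\left(s \right)} = 2 s$
$V = 1225$ ($V = \left(9 + 26\right)^{2} = 35^{2} = 1225$)
$\left(-35391 + I{\left(A \right)}\right) \left(-10434 + V\right) = \left(-35391 + 2 \cdot 12\right) \left(-10434 + 1225\right) = \left(-35391 + 24\right) \left(-9209\right) = \left(-35367\right) \left(-9209\right) = 325694703$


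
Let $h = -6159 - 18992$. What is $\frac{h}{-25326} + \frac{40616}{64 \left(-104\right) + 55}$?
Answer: $- \frac{123231295}{23882418} \approx -5.1599$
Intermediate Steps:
$h = -25151$ ($h = -6159 - 18992 = -25151$)
$\frac{h}{-25326} + \frac{40616}{64 \left(-104\right) + 55} = - \frac{25151}{-25326} + \frac{40616}{64 \left(-104\right) + 55} = \left(-25151\right) \left(- \frac{1}{25326}\right) + \frac{40616}{-6656 + 55} = \frac{3593}{3618} + \frac{40616}{-6601} = \frac{3593}{3618} + 40616 \left(- \frac{1}{6601}\right) = \frac{3593}{3618} - \frac{40616}{6601} = - \frac{123231295}{23882418}$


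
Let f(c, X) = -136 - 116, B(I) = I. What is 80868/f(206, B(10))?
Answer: -6739/21 ≈ -320.90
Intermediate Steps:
f(c, X) = -252
80868/f(206, B(10)) = 80868/(-252) = 80868*(-1/252) = -6739/21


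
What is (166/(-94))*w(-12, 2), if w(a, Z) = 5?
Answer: -415/47 ≈ -8.8298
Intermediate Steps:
(166/(-94))*w(-12, 2) = (166/(-94))*5 = (166*(-1/94))*5 = -83/47*5 = -415/47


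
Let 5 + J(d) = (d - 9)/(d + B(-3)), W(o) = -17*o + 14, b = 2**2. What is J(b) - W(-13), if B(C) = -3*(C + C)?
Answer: -5285/22 ≈ -240.23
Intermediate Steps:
B(C) = -6*C
b = 4
W(o) = 14 - 17*o
J(d) = -5 + (-9 + d)/(18 + d) (J(d) = -5 + (d - 9)/(d - 6*(-3)) = -5 + (-9 + d)/(d + 18) = -5 + (-9 + d)/(18 + d))
J(b) - W(-13) = (-99 - 4*4)/(18 + 4) - (14 - 17*(-13)) = (-99 - 16)/22 - (14 + 221) = (1/22)*(-115) - 1*235 = -115/22 - 235 = -5285/22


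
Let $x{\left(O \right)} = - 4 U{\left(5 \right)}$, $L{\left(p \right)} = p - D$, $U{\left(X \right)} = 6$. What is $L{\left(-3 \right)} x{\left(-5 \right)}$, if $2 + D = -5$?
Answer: $-96$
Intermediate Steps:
$D = -7$ ($D = -2 - 5 = -7$)
$L{\left(p \right)} = 7 + p$ ($L{\left(p \right)} = p - -7 = p + 7 = 7 + p$)
$x{\left(O \right)} = -24$ ($x{\left(O \right)} = \left(-4\right) 6 = -24$)
$L{\left(-3 \right)} x{\left(-5 \right)} = \left(7 - 3\right) \left(-24\right) = 4 \left(-24\right) = -96$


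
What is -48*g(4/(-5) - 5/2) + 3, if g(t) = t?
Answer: 807/5 ≈ 161.40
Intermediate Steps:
-48*g(4/(-5) - 5/2) + 3 = -48*(4/(-5) - 5/2) + 3 = -48*(4*(-1/5) - 5*1/2) + 3 = -48*(-4/5 - 5/2) + 3 = -48*(-33/10) + 3 = 792/5 + 3 = 807/5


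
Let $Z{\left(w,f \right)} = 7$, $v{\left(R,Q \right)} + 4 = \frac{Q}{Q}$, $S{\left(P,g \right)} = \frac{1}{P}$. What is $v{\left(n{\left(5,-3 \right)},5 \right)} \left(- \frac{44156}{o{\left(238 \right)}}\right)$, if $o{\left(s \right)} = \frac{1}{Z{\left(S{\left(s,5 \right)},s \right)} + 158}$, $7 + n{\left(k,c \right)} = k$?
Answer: $21857220$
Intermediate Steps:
$n{\left(k,c \right)} = -7 + k$
$v{\left(R,Q \right)} = -3$ ($v{\left(R,Q \right)} = -4 + \frac{Q}{Q} = -4 + 1 = -3$)
$o{\left(s \right)} = \frac{1}{165}$ ($o{\left(s \right)} = \frac{1}{7 + 158} = \frac{1}{165}$)
$v{\left(n{\left(5,-3 \right)},5 \right)} \left(- \frac{44156}{o{\left(238 \right)}}\right) = - 3 \left(- 44156 \frac{1}{\frac{1}{165}}\right) = - 3 \left(\left(-44156\right) 165\right) = \left(-3\right) \left(-7285740\right) = 21857220$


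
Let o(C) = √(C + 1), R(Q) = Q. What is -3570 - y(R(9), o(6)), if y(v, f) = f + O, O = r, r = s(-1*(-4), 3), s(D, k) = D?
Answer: -3574 - √7 ≈ -3576.6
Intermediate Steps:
r = 4 (r = -1*(-4) = 4)
O = 4
o(C) = √(1 + C)
y(v, f) = 4 + f (y(v, f) = f + 4 = 4 + f)
-3570 - y(R(9), o(6)) = -3570 - (4 + √(1 + 6)) = -3570 - (4 + √7) = -3570 + (-4 - √7) = -3574 - √7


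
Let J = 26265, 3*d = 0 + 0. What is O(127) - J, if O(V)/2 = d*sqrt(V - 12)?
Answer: -26265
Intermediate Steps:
d = 0 (d = (0 + 0)/3 = (1/3)*0 = 0)
O(V) = 0 (O(V) = 2*(0*sqrt(V - 12)) = 2*(0*sqrt(-12 + V)) = 2*0 = 0)
O(127) - J = 0 - 1*26265 = 0 - 26265 = -26265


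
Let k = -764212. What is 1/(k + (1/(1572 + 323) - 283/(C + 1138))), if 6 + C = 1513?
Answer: -1002455/766088247188 ≈ -1.3085e-6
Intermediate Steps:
C = 1507 (C = -6 + 1513 = 1507)
1/(k + (1/(1572 + 323) - 283/(C + 1138))) = 1/(-764212 + (1/(1572 + 323) - 283/(1507 + 1138))) = 1/(-764212 + (1/1895 - 283/2645)) = 1/(-764212 - 106728/1002455) = 1/(-766088247188/1002455) = -1002455/766088247188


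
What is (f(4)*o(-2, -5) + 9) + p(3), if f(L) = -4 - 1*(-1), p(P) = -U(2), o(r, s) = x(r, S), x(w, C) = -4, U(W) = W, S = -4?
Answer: 19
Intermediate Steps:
o(r, s) = -4
p(P) = -2 (p(P) = -1*2 = -2)
f(L) = -3 (f(L) = -4 + 1 = -3)
(f(4)*o(-2, -5) + 9) + p(3) = (-3*(-4) + 9) - 2 = (12 + 9) - 2 = 21 - 2 = 19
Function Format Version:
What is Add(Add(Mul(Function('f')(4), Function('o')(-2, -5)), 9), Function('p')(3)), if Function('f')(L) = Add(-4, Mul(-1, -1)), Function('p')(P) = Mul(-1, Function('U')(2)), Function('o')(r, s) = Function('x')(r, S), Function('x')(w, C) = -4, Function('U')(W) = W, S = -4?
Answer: 19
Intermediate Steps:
Function('o')(r, s) = -4
Function('p')(P) = -2 (Function('p')(P) = Mul(-1, 2) = -2)
Function('f')(L) = -3 (Function('f')(L) = Add(-4, 1) = -3)
Add(Add(Mul(Function('f')(4), Function('o')(-2, -5)), 9), Function('p')(3)) = Add(Add(Mul(-3, -4), 9), -2) = Add(Add(12, 9), -2) = Add(21, -2) = 19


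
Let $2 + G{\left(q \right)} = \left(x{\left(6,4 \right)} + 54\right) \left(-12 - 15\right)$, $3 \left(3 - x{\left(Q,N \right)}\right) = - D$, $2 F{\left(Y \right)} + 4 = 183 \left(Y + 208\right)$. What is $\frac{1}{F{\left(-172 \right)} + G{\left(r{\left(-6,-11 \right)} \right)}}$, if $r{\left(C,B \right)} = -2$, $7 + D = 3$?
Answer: $\frac{1}{1787} \approx 0.0005596$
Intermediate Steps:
$D = -4$ ($D = -7 + 3 = -4$)
$F{\left(Y \right)} = 19030 + \frac{183 Y}{2}$ ($F{\left(Y \right)} = -2 + \frac{183 \left(Y + 208\right)}{2} = -2 + \frac{183 \left(208 + Y\right)}{2} = -2 + \frac{38064 + 183 Y}{2} = -2 + \left(19032 + \frac{183 Y}{2}\right) = 19030 + \frac{183 Y}{2}$)
$x{\left(Q,N \right)} = \frac{5}{3}$ ($x{\left(Q,N \right)} = 3 - \frac{\left(-1\right) \left(-4\right)}{3} = 3 - \frac{4}{3} = \frac{5}{3}$)
$G{\left(q \right)} = -1505$ ($G{\left(q \right)} = -2 + \left(\frac{5}{3} + 54\right) \left(-12 - 15\right) = -2 + \frac{167}{3} \left(-27\right) = -2 - 1503 = -1505$)
$\frac{1}{F{\left(-172 \right)} + G{\left(r{\left(-6,-11 \right)} \right)}} = \frac{1}{\left(19030 + \frac{183}{2} \left(-172\right)\right) - 1505} = \frac{1}{\left(19030 - 15738\right) - 1505} = \frac{1}{3292 - 1505} = \frac{1}{1787}$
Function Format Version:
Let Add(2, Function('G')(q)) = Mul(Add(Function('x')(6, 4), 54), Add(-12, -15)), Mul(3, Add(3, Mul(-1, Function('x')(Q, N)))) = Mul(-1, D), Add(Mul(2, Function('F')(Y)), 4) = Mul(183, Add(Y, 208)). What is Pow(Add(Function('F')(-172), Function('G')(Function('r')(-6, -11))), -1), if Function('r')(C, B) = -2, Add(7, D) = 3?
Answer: Rational(1, 1787) ≈ 0.00055960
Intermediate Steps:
D = -4 (D = Add(-7, 3) = -4)
Function('F')(Y) = Add(19030, Mul(Rational(183, 2), Y)) (Function('F')(Y) = Add(-2, Mul(Rational(1, 2), Mul(183, Add(Y, 208)))) = Add(-2, Mul(Rational(1, 2), Mul(183, Add(208, Y)))) = Add(-2, Mul(Rational(1, 2), Add(38064, Mul(183, Y)))) = Add(-2, Add(19032, Mul(Rational(183, 2), Y))) = Add(19030, Mul(Rational(183, 2), Y)))
Function('x')(Q, N) = Rational(5, 3) (Function('x')(Q, N) = Add(3, Mul(Rational(-1, 3), Mul(-1, -4))) = Add(3, Mul(Rational(-1, 3), 4)) = Add(3, Rational(-4, 3)) = Rational(5, 3))
Function('G')(q) = -1505 (Function('G')(q) = Add(-2, Mul(Add(Rational(5, 3), 54), Add(-12, -15))) = Add(-2, Mul(Rational(167, 3), -27)) = Add(-2, -1503) = -1505)
Pow(Add(Function('F')(-172), Function('G')(Function('r')(-6, -11))), -1) = Pow(Add(Add(19030, Mul(Rational(183, 2), -172)), -1505), -1) = Pow(Add(Add(19030, -15738), -1505), -1) = Pow(Add(3292, -1505), -1) = Pow(1787, -1) = Rational(1, 1787)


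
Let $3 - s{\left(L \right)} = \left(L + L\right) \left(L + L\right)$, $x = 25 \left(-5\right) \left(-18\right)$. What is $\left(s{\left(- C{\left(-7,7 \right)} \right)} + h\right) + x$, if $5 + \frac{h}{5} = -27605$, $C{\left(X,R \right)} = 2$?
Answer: $-135813$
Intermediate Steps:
$x = 2250$ ($x = \left(-125\right) \left(-18\right) = 2250$)
$h = -138050$ ($h = -25 + 5 \left(-27605\right) = -25 - 138025 = -138050$)
$s{\left(L \right)} = 3 - 4 L^{2}$ ($s{\left(L \right)} = 3 - \left(L + L\right) \left(L + L\right) = 3 - 2 L 2 L = 3 - 4 L^{2}$)
$\left(s{\left(- C{\left(-7,7 \right)} \right)} + h\right) + x = \left(\left(3 - 4 \left(\left(-1\right) 2\right)^{2}\right) - 138050\right) + 2250 = \left(\left(3 - 4 \left(-2\right)^{2}\right) - 138050\right) + 2250 = \left(\left(3 - 16\right) - 138050\right) + 2250 = \left(-13 - 138050\right) + 2250 = -138063 + 2250 = -135813$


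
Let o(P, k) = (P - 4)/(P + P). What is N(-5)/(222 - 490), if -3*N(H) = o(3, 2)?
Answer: -1/4824 ≈ -0.00020730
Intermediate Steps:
o(P, k) = (-4 + P)/(2*P) (o(P, k) = (-4 + P)/((2*P)) = (-4 + P)*(1/(2*P)) = (-4 + P)/(2*P))
N(H) = 1/18 (N(H) = -(-4 + 3)/(6*3) = -(-1)/(6*3) = -⅓*(-⅙) = 1/18)
N(-5)/(222 - 490) = 1/(18*(222 - 490)) = (1/18)/(-268) = (1/18)*(-1/268) = -1/4824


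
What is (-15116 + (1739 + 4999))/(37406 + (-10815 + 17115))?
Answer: -4189/21853 ≈ -0.19169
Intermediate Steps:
(-15116 + (1739 + 4999))/(37406 + (-10815 + 17115)) = (-15116 + 6738)/(37406 + 6300) = -8378/43706 = -8378*1/43706 = -4189/21853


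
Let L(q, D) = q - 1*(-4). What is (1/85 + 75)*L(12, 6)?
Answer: 102016/85 ≈ 1200.2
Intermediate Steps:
L(q, D) = 4 + q (L(q, D) = q + 4 = 4 + q)
(1/85 + 75)*L(12, 6) = (1/85 + 75)*(4 + 12) = (1/85 + 75)*16 = (6376/85)*16 = 102016/85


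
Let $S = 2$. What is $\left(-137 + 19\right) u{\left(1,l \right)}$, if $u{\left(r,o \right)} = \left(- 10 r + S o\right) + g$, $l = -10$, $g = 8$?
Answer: $2596$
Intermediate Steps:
$u{\left(r,o \right)} = 8 - 10 r + 2 o$ ($u{\left(r,o \right)} = \left(- 10 r + 2 o\right) + 8 = 8 - 10 r + 2 o$)
$\left(-137 + 19\right) u{\left(1,l \right)} = \left(-137 + 19\right) \left(8 - 10 + 2 \left(-10\right)\right) = - 118 \left(8 - 10 - 20\right) = \left(-118\right) \left(-22\right) = 2596$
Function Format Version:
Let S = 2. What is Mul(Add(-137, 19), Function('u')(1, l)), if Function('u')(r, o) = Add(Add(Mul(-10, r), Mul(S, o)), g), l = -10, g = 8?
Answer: 2596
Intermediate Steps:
Function('u')(r, o) = Add(8, Mul(-10, r), Mul(2, o)) (Function('u')(r, o) = Add(Add(Mul(-10, r), Mul(2, o)), 8) = Add(8, Mul(-10, r), Mul(2, o)))
Mul(Add(-137, 19), Function('u')(1, l)) = Mul(Add(-137, 19), Add(8, Mul(-10, 1), Mul(2, -10))) = Mul(-118, Add(8, -10, -20)) = Mul(-118, -22) = 2596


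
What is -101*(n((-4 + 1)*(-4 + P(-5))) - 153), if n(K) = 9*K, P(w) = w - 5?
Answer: -22725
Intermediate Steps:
P(w) = -5 + w
-101*(n((-4 + 1)*(-4 + P(-5))) - 153) = -101*(9*((-4 + 1)*(-4 + (-5 - 5))) - 153) = -101*(9*(-3*(-4 - 10)) - 153) = -101*(9*(-3*(-14)) - 153) = -101*(9*42 - 153) = -101*(378 - 153) = -101*225 = -22725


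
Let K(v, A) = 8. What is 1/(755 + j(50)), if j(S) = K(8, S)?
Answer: 1/763 ≈ 0.0013106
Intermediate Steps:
j(S) = 8
1/(755 + j(50)) = 1/(755 + 8) = 1/763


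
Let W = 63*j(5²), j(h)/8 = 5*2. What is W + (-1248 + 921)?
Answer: 4713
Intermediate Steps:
j(h) = 80 (j(h) = 8*(5*2) = 8*10 = 80)
W = 5040 (W = 63*80 = 5040)
W + (-1248 + 921) = 5040 + (-1248 + 921) = 5040 - 327 = 4713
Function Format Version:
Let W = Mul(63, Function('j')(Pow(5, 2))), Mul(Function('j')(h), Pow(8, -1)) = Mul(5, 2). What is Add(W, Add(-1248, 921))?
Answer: 4713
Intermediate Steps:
Function('j')(h) = 80 (Function('j')(h) = Mul(8, Mul(5, 2)) = Mul(8, 10) = 80)
W = 5040 (W = Mul(63, 80) = 5040)
Add(W, Add(-1248, 921)) = Add(5040, Add(-1248, 921)) = Add(5040, -327) = 4713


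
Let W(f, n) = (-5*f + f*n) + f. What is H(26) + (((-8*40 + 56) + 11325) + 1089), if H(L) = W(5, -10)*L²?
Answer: -35170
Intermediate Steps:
W(f, n) = -4*f + f*n
H(L) = -70*L² (H(L) = (5*(-4 - 10))*L² = (5*(-14))*L² = -70*L²)
H(26) + (((-8*40 + 56) + 11325) + 1089) = -70*26² + (((-8*40 + 56) + 11325) + 1089) = -70*676 + (((-320 + 56) + 11325) + 1089) = -47320 + ((-264 + 11325) + 1089) = -47320 + (11061 + 1089) = -47320 + 12150 = -35170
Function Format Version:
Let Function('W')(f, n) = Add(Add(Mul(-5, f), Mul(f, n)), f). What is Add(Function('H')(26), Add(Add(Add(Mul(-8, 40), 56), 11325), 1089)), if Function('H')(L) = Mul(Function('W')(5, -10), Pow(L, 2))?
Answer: -35170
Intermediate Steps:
Function('W')(f, n) = Add(Mul(-4, f), Mul(f, n))
Function('H')(L) = Mul(-70, Pow(L, 2)) (Function('H')(L) = Mul(Mul(5, Add(-4, -10)), Pow(L, 2)) = Mul(Mul(5, -14), Pow(L, 2)) = Mul(-70, Pow(L, 2)))
Add(Function('H')(26), Add(Add(Add(Mul(-8, 40), 56), 11325), 1089)) = Add(Mul(-70, Pow(26, 2)), Add(Add(Add(Mul(-8, 40), 56), 11325), 1089)) = Add(Mul(-70, 676), Add(Add(Add(-320, 56), 11325), 1089)) = Add(-47320, Add(Add(-264, 11325), 1089)) = Add(-47320, Add(11061, 1089)) = Add(-47320, 12150) = -35170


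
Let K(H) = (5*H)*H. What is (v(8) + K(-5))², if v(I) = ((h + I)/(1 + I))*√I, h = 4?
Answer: 140753/9 + 2000*√2/3 ≈ 16582.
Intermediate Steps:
K(H) = 5*H²
v(I) = √I*(4 + I)/(1 + I) (v(I) = ((4 + I)/(1 + I))*√I = √I*(4 + I)/(1 + I))
(v(8) + K(-5))² = (√8*(4 + 8)/(1 + 8) + 5*(-5)²)² = ((2*√2)*12/9 + 5*25)² = ((2*√2)*(⅑)*12 + 125)² = (8*√2/3 + 125)² = (125 + 8*√2/3)²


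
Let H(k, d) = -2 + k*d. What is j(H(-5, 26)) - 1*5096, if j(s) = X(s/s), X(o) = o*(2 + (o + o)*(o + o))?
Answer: -5090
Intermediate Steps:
H(k, d) = -2 + d*k
X(o) = o*(2 + 4*o²) (X(o) = o*(2 + (2*o)*(2*o)) = o*(2 + 4*o²))
j(s) = 6 (j(s) = 2*(s/s) + 4*(s/s)³ = 2*1 + 4*1³ = 2 + 4*1 = 2 + 4 = 6)
j(H(-5, 26)) - 1*5096 = 6 - 1*5096 = 6 - 5096 = -5090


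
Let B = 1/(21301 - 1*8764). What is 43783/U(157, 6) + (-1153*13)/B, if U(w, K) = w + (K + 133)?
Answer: -55623415745/296 ≈ -1.8792e+8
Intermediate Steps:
U(w, K) = 133 + K + w (U(w, K) = w + (133 + K) = 133 + K + w)
B = 1/12537 (B = 1/(21301 - 8764) = 1/12537 ≈ 7.9764e-5)
43783/U(157, 6) + (-1153*13)/B = 43783/(133 + 6 + 157) + (-1153*13)/(1/12537) = 43783/296 - 14989*12537 = 43783*(1/296) - 187917093 = 43783/296 - 187917093 = -55623415745/296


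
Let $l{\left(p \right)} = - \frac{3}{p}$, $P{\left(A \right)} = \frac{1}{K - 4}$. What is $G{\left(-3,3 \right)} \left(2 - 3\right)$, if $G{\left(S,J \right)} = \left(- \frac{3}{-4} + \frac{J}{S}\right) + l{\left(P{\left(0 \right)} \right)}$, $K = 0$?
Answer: $- \frac{47}{4} \approx -11.75$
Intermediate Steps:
$P{\left(A \right)} = - \frac{1}{4}$ ($P{\left(A \right)} = \frac{1}{0 - 4} = \frac{1}{-4} = - \frac{1}{4}$)
$G{\left(S,J \right)} = \frac{51}{4} + \frac{J}{S}$ ($G{\left(S,J \right)} = \left(- \frac{3}{-4} + \frac{J}{S}\right) - \frac{3}{- \frac{1}{4}} = \left(\left(-3\right) \left(- \frac{1}{4}\right) + \frac{J}{S}\right) - -12 = \left(\frac{3}{4} + \frac{J}{S}\right) + 12 = \frac{51}{4} + \frac{J}{S}$)
$G{\left(-3,3 \right)} \left(2 - 3\right) = \left(\frac{51}{4} + \frac{3}{-3}\right) \left(2 - 3\right) = \left(\frac{51}{4} + 3 \left(- \frac{1}{3}\right)\right) \left(-1\right) = \left(\frac{51}{4} - 1\right) \left(-1\right) = \frac{47}{4} \left(-1\right) = - \frac{47}{4}$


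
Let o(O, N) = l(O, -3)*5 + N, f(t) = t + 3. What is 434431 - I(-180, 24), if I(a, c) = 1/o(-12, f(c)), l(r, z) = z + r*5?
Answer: 125116129/288 ≈ 4.3443e+5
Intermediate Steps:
l(r, z) = z + 5*r
f(t) = 3 + t
o(O, N) = -15 + N + 25*O (o(O, N) = (-3 + 5*O)*5 + N = (-15 + 25*O) + N = -15 + N + 25*O)
I(a, c) = 1/(-312 + c) (I(a, c) = 1/(-15 + (3 + c) + 25*(-12)) = 1/(-15 + (3 + c) - 300) = 1/(-312 + c))
434431 - I(-180, 24) = 434431 - 1/(-312 + 24) = 434431 - 1/(-288) = 434431 - 1*(-1/288) = 434431 + 1/288 = 125116129/288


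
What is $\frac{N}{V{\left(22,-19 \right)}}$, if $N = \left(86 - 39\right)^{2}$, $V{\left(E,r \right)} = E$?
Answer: $\frac{2209}{22} \approx 100.41$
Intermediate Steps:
$N = 2209$ ($N = 47^{2} = 2209$)
$\frac{N}{V{\left(22,-19 \right)}} = \frac{2209}{22}$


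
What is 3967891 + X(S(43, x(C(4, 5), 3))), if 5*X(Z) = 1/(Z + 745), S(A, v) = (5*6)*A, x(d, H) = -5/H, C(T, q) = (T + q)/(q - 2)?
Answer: 40373290926/10175 ≈ 3.9679e+6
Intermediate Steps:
C(T, q) = (T + q)/(-2 + q)
S(A, v) = 30*A
X(Z) = 1/(5*(745 + Z)) (X(Z) = 1/(5*(Z + 745)) = 1/(5*(745 + Z)))
3967891 + X(S(43, x(C(4, 5), 3))) = 3967891 + 1/(5*(745 + 30*43)) = 3967891 + 1/(5*(745 + 1290)) = 3967891 + (1/5)/2035 = 3967891 + (1/5)*(1/2035) = 3967891 + 1/10175 = 40373290926/10175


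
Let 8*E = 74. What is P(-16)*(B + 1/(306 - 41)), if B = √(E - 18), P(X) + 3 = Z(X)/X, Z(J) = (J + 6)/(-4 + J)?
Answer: -97/8480 - 97*I*√35/64 ≈ -0.011439 - 8.9666*I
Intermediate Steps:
E = 37/4 (E = (⅛)*74 = 37/4 ≈ 9.2500)
Z(J) = (6 + J)/(-4 + J)
P(X) = -3 + (6 + X)/(X*(-4 + X)) (P(X) = -3 + ((6 + X)/(-4 + X))/X = -3 + (6 + X)/(X*(-4 + X)))
B = I*√35/2 (B = √(37/4 - 18) = √(-35/4) = I*√35/2 ≈ 2.958*I)
P(-16)*(B + 1/(306 - 41)) = ((6 - 16 - 3*(-16)*(-4 - 16))/((-16)*(-4 - 16)))*(I*√35/2 + 1/(306 - 41)) = (-1/16*(6 - 16 - 3*(-16)*(-20))/(-20))*(I*√35/2 + 1/265) = (-1/16*(-1/20)*(6 - 16 - 960))*(I*√35/2 + 1/265) = (-1/16*(-1/20)*(-970))*(1/265 + I*√35/2) = -97*(1/265 + I*√35/2)/32 = -97/8480 - 97*I*√35/64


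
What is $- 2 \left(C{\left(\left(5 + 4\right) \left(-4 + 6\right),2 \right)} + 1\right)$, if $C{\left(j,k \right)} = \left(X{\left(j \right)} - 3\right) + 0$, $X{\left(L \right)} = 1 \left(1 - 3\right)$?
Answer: $8$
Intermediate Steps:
$X{\left(L \right)} = -2$ ($X{\left(L \right)} = 1 \left(-2\right) = -2$)
$C{\left(j,k \right)} = -5$ ($C{\left(j,k \right)} = \left(-2 - 3\right) + 0 = -5 + 0 = -5$)
$- 2 \left(C{\left(\left(5 + 4\right) \left(-4 + 6\right),2 \right)} + 1\right) = - 2 \left(-5 + 1\right) = \left(-2\right) \left(-4\right) = 8$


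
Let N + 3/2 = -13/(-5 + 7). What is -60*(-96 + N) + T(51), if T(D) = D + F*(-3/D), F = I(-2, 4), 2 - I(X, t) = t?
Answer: 106949/17 ≈ 6291.1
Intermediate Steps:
I(X, t) = 2 - t
F = -2 (F = 2 - 1*4 = 2 - 4 = -2)
N = -8 (N = -3/2 - 13/(-5 + 7) = -3/2 - 13/2 = -8)
T(D) = D + 6/D (T(D) = D - (-6)/D = D + 6/D)
-60*(-96 + N) + T(51) = -60*(-96 - 8) + (51 + 6/51) = -60*(-104) + (51 + 6*(1/51)) = 6240 + (51 + 2/17) = 6240 + 869/17 = 106949/17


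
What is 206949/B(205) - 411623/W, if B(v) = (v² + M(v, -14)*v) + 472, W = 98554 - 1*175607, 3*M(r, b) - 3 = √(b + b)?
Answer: 6442020357344287/632309398120304 - 127273635*I*√7/8206161968 ≈ 10.188 - 0.041034*I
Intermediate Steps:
M(r, b) = 1 + √2*√b/3 (M(r, b) = 1 + √(b + b)/3 = 1 + √(2*b)/3 = 1 + (√2*√b)/3 = 1 + √2*√b/3)
W = -77053 (W = 98554 - 175607 = -77053)
B(v) = 472 + v² + v*(1 + 2*I*√7/3) (B(v) = (v² + (1 + √2*√(-14)/3)*v) + 472 = (v² + (1 + √2*(I*√14)/3)*v) + 472 = (v² + (1 + 2*I*√7/3)*v) + 472 = (v² + v*(1 + 2*I*√7/3)) + 472 = 472 + v² + v*(1 + 2*I*√7/3))
206949/B(205) - 411623/W = 206949/(472 + 205 + 205² + (⅔)*I*205*√7) - 411623/(-77053) = 206949/(472 + 205 + 42025 + 410*I*√7/3) - 411623*(-1/77053) = 206949/(42702 + 410*I*√7/3) + 411623/77053 = 411623/77053 + 206949/(42702 + 410*I*√7/3)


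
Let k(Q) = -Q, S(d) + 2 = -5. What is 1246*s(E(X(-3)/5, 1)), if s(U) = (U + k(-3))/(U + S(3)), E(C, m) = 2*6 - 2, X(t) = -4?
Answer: 16198/3 ≈ 5399.3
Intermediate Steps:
S(d) = -7 (S(d) = -2 - 5 = -7)
E(C, m) = 10 (E(C, m) = 12 - 2 = 10)
s(U) = (3 + U)/(-7 + U) (s(U) = (U - 1*(-3))/(U - 7) = (U + 3)/(-7 + U) = (3 + U)/(-7 + U))
1246*s(E(X(-3)/5, 1)) = 1246*((3 + 10)/(-7 + 10)) = 1246*(13/3) = 16198/3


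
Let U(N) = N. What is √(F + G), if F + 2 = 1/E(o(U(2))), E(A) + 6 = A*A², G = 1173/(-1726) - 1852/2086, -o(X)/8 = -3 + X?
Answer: I*√184903872303500119/227727577 ≈ 1.8882*I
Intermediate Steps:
o(X) = 24 - 8*X (o(X) = -8*(-3 + X) = 24 - 8*X)
G = -2821715/1800218 (G = 1173*(-1/1726) - 1852*1/2086 = -1173/1726 - 926/1043 = -2821715/1800218 ≈ -1.5674)
E(A) = -6 + A³ (E(A) = -6 + A*A² = -6 + A³)
F = -1011/506 (F = -2 + 1/(-6 + (24 - 8*2)³) = -2 + 1/(-6 + (24 - 16)³) = -2 + 1/(-6 + 8³) = -2 + 1/(-6 + 512) = -2 + 1/506 = -1011/506 ≈ -1.9980)
√(F + G) = √(-1011/506 - 2821715/1800218) = √(-811952047/227727577) = I*√184903872303500119/227727577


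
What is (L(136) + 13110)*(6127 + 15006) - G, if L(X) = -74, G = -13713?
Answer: 275503501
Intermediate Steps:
(L(136) + 13110)*(6127 + 15006) - G = (-74 + 13110)*(6127 + 15006) - 1*(-13713) = 13036*21133 + 13713 = 275489788 + 13713 = 275503501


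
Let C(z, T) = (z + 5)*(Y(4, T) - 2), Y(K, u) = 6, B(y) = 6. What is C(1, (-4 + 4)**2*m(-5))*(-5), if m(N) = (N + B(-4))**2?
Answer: -120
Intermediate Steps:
m(N) = (6 + N)**2 (m(N) = (N + 6)**2 = (6 + N)**2)
C(z, T) = 20 + 4*z (C(z, T) = (z + 5)*(6 - 2) = (5 + z)*4 = 20 + 4*z)
C(1, (-4 + 4)**2*m(-5))*(-5) = (20 + 4*1)*(-5) = (20 + 4)*(-5) = 24*(-5) = -120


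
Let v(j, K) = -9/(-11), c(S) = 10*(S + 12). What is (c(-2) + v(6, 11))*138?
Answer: 153042/11 ≈ 13913.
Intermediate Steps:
c(S) = 120 + 10*S (c(S) = 10*(12 + S) = 120 + 10*S)
v(j, K) = 9/11 (v(j, K) = -9*(-1/11) = 9/11)
(c(-2) + v(6, 11))*138 = ((120 + 10*(-2)) + 9/11)*138 = ((120 - 20) + 9/11)*138 = (100 + 9/11)*138 = (1109/11)*138 = 153042/11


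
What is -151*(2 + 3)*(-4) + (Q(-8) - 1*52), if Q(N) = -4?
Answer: 2964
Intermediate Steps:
-151*(2 + 3)*(-4) + (Q(-8) - 1*52) = -151*(2 + 3)*(-4) + (-4 - 1*52) = -755*(-4) + (-4 - 52) = -151*(-20) - 56 = 3020 - 56 = 2964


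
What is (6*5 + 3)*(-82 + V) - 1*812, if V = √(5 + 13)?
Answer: -3518 + 99*√2 ≈ -3378.0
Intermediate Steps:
V = 3*√2 (V = √18 = 3*√2 ≈ 4.2426)
(6*5 + 3)*(-82 + V) - 1*812 = (6*5 + 3)*(-82 + 3*√2) - 1*812 = (30 + 3)*(-82 + 3*√2) - 812 = 33*(-82 + 3*√2) - 812 = (-2706 + 99*√2) - 812 = -3518 + 99*√2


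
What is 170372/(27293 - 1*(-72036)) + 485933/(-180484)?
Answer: -17517818909/17927295236 ≈ -0.97716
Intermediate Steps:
170372/(27293 - 1*(-72036)) + 485933/(-180484) = 170372/(27293 + 72036) + 485933*(-1/180484) = 170372/99329 - 485933/180484 = -17517818909/17927295236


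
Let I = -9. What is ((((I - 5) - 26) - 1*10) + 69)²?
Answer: 361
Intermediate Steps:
((((I - 5) - 26) - 1*10) + 69)² = ((((-9 - 5) - 26) - 1*10) + 69)² = (((-14 - 26) - 10) + 69)² = ((-40 - 10) + 69)² = (-50 + 69)² = 19² = 361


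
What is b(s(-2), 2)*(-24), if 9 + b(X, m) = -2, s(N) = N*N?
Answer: 264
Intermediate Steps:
s(N) = N²
b(X, m) = -11 (b(X, m) = -9 - 2 = -11)
b(s(-2), 2)*(-24) = -11*(-24) = 264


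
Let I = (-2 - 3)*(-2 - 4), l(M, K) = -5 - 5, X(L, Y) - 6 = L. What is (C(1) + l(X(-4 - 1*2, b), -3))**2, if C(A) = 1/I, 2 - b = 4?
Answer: 89401/900 ≈ 99.334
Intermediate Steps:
b = -2 (b = 2 - 1*4 = 2 - 4 = -2)
X(L, Y) = 6 + L
l(M, K) = -10
I = 30 (I = -5*(-6) = 30)
C(A) = 1/30
(C(1) + l(X(-4 - 1*2, b), -3))**2 = (1/30 - 10)**2 = (-299/30)**2 = 89401/900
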